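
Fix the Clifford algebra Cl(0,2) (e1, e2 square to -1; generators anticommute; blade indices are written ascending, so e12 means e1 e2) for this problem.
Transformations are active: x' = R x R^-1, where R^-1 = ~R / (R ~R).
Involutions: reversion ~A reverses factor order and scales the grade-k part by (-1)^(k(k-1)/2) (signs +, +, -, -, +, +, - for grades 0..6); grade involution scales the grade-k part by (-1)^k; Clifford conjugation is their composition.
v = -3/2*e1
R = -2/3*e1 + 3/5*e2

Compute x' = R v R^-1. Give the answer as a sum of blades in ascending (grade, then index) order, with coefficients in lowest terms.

~R = -2/3*e1 + 3/5*e2, and R ~R = -181/225, so R^-1 = ~R / (-181/225).
R v = -1 + 9/10*e12
Answer: -57/362*e1 + 270/181*e2


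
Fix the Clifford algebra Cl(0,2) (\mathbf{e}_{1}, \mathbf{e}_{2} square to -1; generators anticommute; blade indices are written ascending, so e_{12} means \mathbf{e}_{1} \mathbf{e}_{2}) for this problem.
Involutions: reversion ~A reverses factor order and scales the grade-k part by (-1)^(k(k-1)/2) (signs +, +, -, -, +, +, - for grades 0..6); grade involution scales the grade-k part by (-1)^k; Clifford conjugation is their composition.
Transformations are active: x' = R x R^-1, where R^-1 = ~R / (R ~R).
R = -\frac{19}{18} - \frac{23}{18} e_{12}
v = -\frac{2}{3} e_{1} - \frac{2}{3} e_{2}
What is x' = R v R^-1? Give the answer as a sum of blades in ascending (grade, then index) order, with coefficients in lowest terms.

~R = -\frac{19}{18} + \frac{23}{18} e_{12}, and R ~R = \frac{445}{162}, so R^-1 = ~R / (\frac{445}{162}).
R v = -\frac{4}{27} e_{1} + \frac{14}{9} e_{2}
Answer: \frac{1042}{1335} e_{1} - \frac{706}{1335} e_{2}


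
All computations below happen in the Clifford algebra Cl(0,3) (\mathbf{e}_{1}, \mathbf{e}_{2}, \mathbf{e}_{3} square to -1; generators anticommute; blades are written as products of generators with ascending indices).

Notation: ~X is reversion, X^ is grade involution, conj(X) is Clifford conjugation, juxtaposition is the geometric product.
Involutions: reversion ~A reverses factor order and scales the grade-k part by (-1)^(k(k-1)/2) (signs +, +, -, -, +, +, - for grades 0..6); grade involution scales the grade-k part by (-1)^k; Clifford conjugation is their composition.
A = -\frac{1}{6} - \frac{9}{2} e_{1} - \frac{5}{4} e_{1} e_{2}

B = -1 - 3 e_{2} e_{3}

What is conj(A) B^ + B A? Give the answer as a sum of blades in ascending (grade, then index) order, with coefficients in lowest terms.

first term: \frac{1}{6} - \frac{9}{2} e_{1} - \frac{5}{4} e_{1} e_{2} + \frac{15}{4} e_{1} e_{3} + \frac{1}{2} e_{2} e_{3} - \frac{27}{2} e_{1} e_{2} e_{3}
second term: \frac{1}{6} + \frac{9}{2} e_{1} + \frac{5}{4} e_{1} e_{2} + \frac{15}{4} e_{1} e_{3} + \frac{1}{2} e_{2} e_{3} + \frac{27}{2} e_{1} e_{2} e_{3}
Answer: \frac{1}{3} + \frac{15}{2} e_{1} e_{3} + e_{2} e_{3}


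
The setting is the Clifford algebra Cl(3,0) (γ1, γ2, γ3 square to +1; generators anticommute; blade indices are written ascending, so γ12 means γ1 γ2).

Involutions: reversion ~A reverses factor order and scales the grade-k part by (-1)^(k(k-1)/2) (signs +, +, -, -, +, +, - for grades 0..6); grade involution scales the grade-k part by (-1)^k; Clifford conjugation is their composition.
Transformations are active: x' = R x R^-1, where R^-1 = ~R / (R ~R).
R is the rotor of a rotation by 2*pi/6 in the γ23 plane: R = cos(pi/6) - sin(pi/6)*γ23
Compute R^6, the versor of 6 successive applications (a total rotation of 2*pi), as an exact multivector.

Because a rotor carries half the rotation angle, composing 6 copies of this γ23-plane rotor multiplies the phase: 6*(pi/6) = pi, hence R^6 = cos(pi) - sin(pi)*γ23.
cos(pi) = -1 and sin(pi) = 0, so R^6 = -1. The total rotation 2*pi is 1 full turn, so every vector returns to itself, yet the rotor is -1, on the OTHER sheet of the double cover (an odd number of 2*pi turns).
Answer: -1


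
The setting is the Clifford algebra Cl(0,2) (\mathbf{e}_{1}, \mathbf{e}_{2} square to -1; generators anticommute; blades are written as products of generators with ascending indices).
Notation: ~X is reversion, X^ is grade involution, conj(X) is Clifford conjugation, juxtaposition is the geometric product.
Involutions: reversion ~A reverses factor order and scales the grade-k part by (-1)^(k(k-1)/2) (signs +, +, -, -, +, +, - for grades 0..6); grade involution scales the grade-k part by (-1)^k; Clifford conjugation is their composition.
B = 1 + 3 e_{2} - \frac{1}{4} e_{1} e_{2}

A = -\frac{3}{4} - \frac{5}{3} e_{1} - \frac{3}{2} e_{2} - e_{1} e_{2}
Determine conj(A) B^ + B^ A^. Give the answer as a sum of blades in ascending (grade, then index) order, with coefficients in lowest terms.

first term: 4 + \frac{103}{24} e_{1} + \frac{25}{6} e_{2} - \frac{61}{16} e_{1} e_{2}
second term: \frac{7}{2} + \frac{121}{24} e_{1} + \frac{10}{3} e_{2} + \frac{67}{16} e_{1} e_{2}
Answer: \frac{15}{2} + \frac{28}{3} e_{1} + \frac{15}{2} e_{2} + \frac{3}{8} e_{1} e_{2}


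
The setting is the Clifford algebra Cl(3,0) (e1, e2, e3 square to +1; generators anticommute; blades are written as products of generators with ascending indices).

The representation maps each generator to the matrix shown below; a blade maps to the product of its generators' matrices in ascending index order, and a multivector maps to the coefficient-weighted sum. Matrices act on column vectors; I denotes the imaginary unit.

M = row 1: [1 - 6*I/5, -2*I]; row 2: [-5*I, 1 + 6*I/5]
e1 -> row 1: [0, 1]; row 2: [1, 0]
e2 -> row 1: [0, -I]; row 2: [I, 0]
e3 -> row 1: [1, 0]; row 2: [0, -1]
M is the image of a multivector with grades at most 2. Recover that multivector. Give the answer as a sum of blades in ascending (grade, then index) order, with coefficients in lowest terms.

Method: 1, rho(e1), rho(e2), rho(e3) form a trace-orthogonal basis of the 2x2 complex matrices (tr(X Y) = 2 if X = Y, else 0), so M = m0*1 + m1*rho(e1) + m2*rho(e2) + m3*rho(e3) with m0 = tr(M)/2 = 1, m1 = tr(M rho(e1))/2 = -7*I/2, m2 = tr(M rho(e2))/2 = -3/2, m3 = tr(M rho(e3))/2 = -6*I/5.
Multiplying table entries, the bivector images are rho(e1 e2) = I*rho(e3), rho(e1 e3) = -I*rho(e2), rho(e2 e3) = I*rho(e1); with real blade coefficients the real parts of m0..m3 are the coefficients of 1, e1, e2, e3 and the imaginary parts give the bivectors (e2 e3: Im m1, e1 e3: -Im m2, e1 e2: Im m3).
Answer: 1 - 3/2*e2 - 6/5*e1 e2 - 7/2*e2 e3


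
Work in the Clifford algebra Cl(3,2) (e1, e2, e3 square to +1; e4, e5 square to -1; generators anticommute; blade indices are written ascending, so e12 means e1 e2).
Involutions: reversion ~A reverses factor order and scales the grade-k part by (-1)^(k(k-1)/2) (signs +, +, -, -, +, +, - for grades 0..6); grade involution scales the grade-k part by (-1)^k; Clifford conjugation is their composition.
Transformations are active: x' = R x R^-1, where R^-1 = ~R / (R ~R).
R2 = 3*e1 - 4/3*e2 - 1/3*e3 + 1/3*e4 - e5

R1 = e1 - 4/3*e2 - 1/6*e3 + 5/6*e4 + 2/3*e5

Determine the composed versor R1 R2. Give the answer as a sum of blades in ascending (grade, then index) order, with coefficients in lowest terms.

Distribute over the terms of R1 (each basis-blade product reordered to ascending indices, repeated generators contracted through their squares):
(e1) R2 = 3 - 4/3*e12 - 1/3*e13 + 1/3*e14 - e15
(-4/3*e2) R2 = 16/9 + 4*e12 + 4/9*e23 - 4/9*e24 + 4/3*e25
(-1/6*e3) R2 = 1/18 + 1/2*e13 - 2/9*e23 - 1/18*e34 + 1/6*e35
(5/6*e4) R2 = -5/18 - 5/2*e14 + 10/9*e24 + 5/18*e34 - 5/6*e45
(2/3*e5) R2 = 2/3 - 2*e15 + 8/9*e25 + 2/9*e35 - 2/9*e45
Summing the partial products and collecting blades:
Answer: 47/9 + 8/3*e12 + 1/6*e13 - 13/6*e14 - 3*e15 + 2/9*e23 + 2/3*e24 + 20/9*e25 + 2/9*e34 + 7/18*e35 - 19/18*e45


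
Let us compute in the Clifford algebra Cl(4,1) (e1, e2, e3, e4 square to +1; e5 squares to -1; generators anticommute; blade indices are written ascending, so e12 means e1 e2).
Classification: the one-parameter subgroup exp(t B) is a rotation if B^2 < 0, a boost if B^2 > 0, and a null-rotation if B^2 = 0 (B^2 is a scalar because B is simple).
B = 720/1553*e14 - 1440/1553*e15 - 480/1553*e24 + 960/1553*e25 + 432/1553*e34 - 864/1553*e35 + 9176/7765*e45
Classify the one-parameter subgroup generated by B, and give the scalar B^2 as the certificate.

B^2 term by term: the squares give (720/1553)^2*(e14)^2 + (-1440/1553)^2*(e15)^2 + (-480/1553)^2*(e24)^2 + (960/1553)^2*(e25)^2 + (432/1553)^2*(e34)^2 + (-864/1553)^2*(e35)^2 + (9176/7765)^2*(e45)^2 = 518400/2411809*(-1) + 2073600/2411809*(+1) + 230400/2411809*(-1) + 921600/2411809*(+1) + 186624/2411809*(-1) + 746496/2411809*(+1) + 84198976/60295225*(+1) = 64/25 (each basis 2-blade squares to minus the product of its generators' squares); cross terms between blades sharing an index anticommute and cancel; the commuting (index-disjoint) pairs give grade-4 terms 2*c*c'*(blade product), which cancel blade by blade — e1245: -1382400/2411809 + 1382400/2411809 = 0; e1345: 1244160/2411809 - 1244160/2411809 = 0; e2345: -829440/2411809 + 829440/2411809 = 0 — confirming B is simple. So B^2 = 64/25.
Answer: boost, certificate B^2 = 64/25. Why this suffices: the scalar 64/25 survives any versor conjugation, so its sign alone determines the class however B is presented.


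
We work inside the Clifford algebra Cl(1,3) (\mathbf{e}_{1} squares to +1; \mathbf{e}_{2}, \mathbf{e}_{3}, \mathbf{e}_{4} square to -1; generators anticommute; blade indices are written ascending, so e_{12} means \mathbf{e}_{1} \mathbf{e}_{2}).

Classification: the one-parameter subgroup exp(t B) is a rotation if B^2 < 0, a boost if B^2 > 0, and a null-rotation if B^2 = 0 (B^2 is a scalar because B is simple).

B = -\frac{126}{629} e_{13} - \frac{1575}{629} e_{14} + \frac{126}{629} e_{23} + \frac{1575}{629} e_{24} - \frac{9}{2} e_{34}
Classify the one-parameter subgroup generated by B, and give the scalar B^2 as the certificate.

B^2 term by term: the squares give (-\frac{126}{629})^2*(e_{13})^2 + (-\frac{1575}{629})^2*(e_{14})^2 + (\frac{126}{629})^2*(e_{23})^2 + (\frac{1575}{629})^2*(e_{24})^2 + (-\frac{9}{2})^2*(e_{34})^2 = \frac{15876}{395641}*(+1) + \frac{2480625}{395641}*(+1) + \frac{15876}{395641}*(-1) + \frac{2480625}{395641}*(-1) + \frac{81}{4}*(-1) = -\frac{81}{4} (each basis 2-blade squares to minus the product of its generators' squares); cross terms between blades sharing an index anticommute and cancel; the commuting (index-disjoint) pairs give grade-4 terms 2*c*c'*(blade product), which cancel blade by blade — e_{1234}: \frac{396900}{395641} - \frac{396900}{395641} = 0 — confirming B is simple. So B^2 = -\frac{81}{4}.
Answer: rotation, certificate B^2 = -\frac{81}{4}. Check the certificate: B^2 = -\frac{81}{4}, and that sign is decisive whatever form B takes.


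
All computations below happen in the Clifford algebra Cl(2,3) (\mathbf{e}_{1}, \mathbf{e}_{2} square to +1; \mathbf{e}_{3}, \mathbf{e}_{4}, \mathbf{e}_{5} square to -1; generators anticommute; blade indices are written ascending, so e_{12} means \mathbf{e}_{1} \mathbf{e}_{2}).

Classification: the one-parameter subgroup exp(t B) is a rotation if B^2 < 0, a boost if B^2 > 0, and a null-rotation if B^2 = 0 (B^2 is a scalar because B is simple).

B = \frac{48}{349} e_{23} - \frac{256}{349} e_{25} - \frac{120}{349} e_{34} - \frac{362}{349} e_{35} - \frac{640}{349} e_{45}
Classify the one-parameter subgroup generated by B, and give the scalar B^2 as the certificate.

B^2 term by term: the squares give (\frac{48}{349})^2*(e_{23})^2 + (-\frac{256}{349})^2*(e_{25})^2 + (-\frac{120}{349})^2*(e_{34})^2 + (-\frac{362}{349})^2*(e_{35})^2 + (-\frac{640}{349})^2*(e_{45})^2 = \frac{2304}{121801}*(+1) + \frac{65536}{121801}*(+1) + \frac{14400}{121801}*(-1) + \frac{131044}{121801}*(-1) + \frac{409600}{121801}*(-1) = -4 (each basis 2-blade squares to minus the product of its generators' squares); cross terms between blades sharing an index anticommute and cancel; the commuting (index-disjoint) pairs give grade-4 terms 2*c*c'*(blade product), which cancel blade by blade — e_{2345}: -\frac{61440}{121801} + \frac{61440}{121801} = 0 — confirming B is simple. So B^2 = -4.
Answer: rotation, certificate B^2 = -4. Because -4 is invariant under every versor sandwich, the classification follows from its sign alone.


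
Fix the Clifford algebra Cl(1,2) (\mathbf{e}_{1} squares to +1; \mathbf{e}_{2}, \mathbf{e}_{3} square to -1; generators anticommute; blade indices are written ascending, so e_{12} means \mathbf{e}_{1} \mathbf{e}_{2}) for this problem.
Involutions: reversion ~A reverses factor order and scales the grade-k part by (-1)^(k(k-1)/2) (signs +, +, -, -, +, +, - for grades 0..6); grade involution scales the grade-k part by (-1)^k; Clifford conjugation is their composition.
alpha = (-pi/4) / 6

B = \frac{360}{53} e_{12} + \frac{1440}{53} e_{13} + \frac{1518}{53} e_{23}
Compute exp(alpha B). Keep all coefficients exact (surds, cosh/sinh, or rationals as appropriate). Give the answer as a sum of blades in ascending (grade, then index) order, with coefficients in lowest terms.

B^2 term by term: the squares give (\frac{360}{53})^2*(e_{12})^2 + (\frac{1440}{53})^2*(e_{13})^2 + (\frac{1518}{53})^2*(e_{23})^2 = \frac{129600}{2809}*(+1) + \frac{2073600}{2809}*(+1) + \frac{2304324}{2809}*(-1) = -36 (each basis 2-blade squares to minus the product of its generators' squares); cross terms between blades sharing an index anticommute and cancel. So B^2 = -36.
B^2 = -36 — the negative square puts this in the circular regime; l = 6, alpha*l = - \frac{\pi}{4}, so exp(alpha B) = cos(- \frac{\pi}{4}) + (sin(- \frac{\pi}{4})/6)*B = \frac{\sqrt{2}}{2} + (- \frac{\sqrt{2}}{12})*B.
Answer: \frac{\sqrt{2}}{2} - \frac{30 \sqrt{2}}{53} e_{12} - \frac{120 \sqrt{2}}{53} e_{13} - \frac{253 \sqrt{2}}{106} e_{23}


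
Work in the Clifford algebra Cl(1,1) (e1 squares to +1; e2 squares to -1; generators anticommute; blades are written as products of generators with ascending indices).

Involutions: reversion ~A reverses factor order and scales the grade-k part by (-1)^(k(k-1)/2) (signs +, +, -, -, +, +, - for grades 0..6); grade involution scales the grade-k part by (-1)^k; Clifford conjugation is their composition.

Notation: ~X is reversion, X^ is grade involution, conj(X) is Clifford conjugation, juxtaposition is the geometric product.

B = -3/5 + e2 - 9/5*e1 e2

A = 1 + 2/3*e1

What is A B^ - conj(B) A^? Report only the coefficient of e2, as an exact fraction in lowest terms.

first term: -3/5 - 2/5*e1 - 11/5*e2 - 37/15*e1 e2
second term: -3/5 + 2/5*e1 + 1/5*e2 + 17/15*e1 e2
Answer: -12/5


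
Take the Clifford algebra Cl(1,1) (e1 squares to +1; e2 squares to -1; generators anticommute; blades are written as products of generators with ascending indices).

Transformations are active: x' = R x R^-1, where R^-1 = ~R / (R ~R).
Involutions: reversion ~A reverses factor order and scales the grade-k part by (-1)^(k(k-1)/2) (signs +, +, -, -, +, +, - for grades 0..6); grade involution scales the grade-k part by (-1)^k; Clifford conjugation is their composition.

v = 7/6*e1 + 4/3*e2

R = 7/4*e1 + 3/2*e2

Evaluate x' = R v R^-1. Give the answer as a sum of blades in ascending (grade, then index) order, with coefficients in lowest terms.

~R = 7/4*e1 + 3/2*e2, and R ~R = 13/16, so R^-1 = ~R / (13/16).
R v = 1/24 + 7/12*e1 e2
Answer: -77/78*e1 - 46/39*e2


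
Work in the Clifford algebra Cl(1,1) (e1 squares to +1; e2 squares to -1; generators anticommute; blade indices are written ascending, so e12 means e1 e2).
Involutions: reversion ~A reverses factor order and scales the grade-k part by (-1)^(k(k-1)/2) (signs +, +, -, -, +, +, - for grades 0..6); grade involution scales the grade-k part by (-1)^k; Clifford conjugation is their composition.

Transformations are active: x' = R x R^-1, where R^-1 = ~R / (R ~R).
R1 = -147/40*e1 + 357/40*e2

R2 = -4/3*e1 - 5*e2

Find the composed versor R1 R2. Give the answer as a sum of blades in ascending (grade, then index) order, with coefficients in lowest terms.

Distribute over the terms of R1 (each basis-blade product reordered to ascending indices, repeated generators contracted through their squares):
(-147/40*e1) R2 = 49/10 + 147/8*e12
(357/40*e2) R2 = 357/8 + 119/10*e12
Summing the partial products and collecting blades:
Answer: 1981/40 + 1211/40*e12


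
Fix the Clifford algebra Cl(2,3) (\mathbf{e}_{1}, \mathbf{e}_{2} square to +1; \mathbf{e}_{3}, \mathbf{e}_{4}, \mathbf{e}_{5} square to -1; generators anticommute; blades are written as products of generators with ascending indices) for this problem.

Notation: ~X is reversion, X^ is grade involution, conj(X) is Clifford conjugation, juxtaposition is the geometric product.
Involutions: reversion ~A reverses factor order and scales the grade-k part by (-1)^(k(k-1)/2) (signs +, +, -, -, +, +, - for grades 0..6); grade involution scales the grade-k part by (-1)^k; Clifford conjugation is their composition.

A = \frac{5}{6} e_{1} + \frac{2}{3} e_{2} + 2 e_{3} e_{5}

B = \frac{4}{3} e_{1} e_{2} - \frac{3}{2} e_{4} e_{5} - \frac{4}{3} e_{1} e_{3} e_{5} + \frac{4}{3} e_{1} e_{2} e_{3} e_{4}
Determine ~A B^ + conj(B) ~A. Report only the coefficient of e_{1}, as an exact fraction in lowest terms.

first term: \frac{16}{9} e_{1} + \frac{10}{9} e_{2} + 3 e_{3} e_{4} + \frac{10}{9} e_{3} e_{5} - \frac{8}{9} e_{1} e_{3} e_{4} - \frac{5}{4} e_{1} e_{4} e_{5} + \frac{10}{9} e_{2} e_{3} e_{4} - e_{2} e_{4} e_{5} - \frac{32}{9} e_{1} e_{2} e_{3} e_{5} + \frac{8}{3} e_{1} e_{2} e_{4} e_{5}
second term: -\frac{32}{9} e_{1} + \frac{10}{9} e_{2} + 3 e_{3} e_{4} - \frac{10}{9} e_{3} e_{5} + \frac{8}{9} e_{1} e_{3} e_{4} + \frac{5}{4} e_{1} e_{4} e_{5} - \frac{10}{9} e_{2} e_{3} e_{4} + e_{2} e_{4} e_{5} + \frac{16}{9} e_{1} e_{2} e_{3} e_{5} - \frac{8}{3} e_{1} e_{2} e_{4} e_{5}
Answer: -\frac{16}{9}


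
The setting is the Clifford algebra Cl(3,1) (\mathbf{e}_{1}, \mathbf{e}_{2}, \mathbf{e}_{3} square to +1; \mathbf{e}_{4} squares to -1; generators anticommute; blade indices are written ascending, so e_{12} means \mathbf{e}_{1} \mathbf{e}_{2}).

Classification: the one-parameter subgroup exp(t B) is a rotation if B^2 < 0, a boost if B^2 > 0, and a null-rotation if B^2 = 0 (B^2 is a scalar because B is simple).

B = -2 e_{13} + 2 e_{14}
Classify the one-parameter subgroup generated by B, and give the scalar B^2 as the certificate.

B^2 term by term: the squares give (-2)^2*(e_{13})^2 + (2)^2*(e_{14})^2 = 4*(-1) + 4*(+1) = 0 (each basis 2-blade squares to minus the product of its generators' squares); cross terms between blades sharing an index anticommute and cancel. So B^2 = 0.
Answer: null-rotation, certificate B^2 = 0. Key observation: B^2 = 0 is a conjugation invariant, so its sign decides the class regardless of the surface form of B.


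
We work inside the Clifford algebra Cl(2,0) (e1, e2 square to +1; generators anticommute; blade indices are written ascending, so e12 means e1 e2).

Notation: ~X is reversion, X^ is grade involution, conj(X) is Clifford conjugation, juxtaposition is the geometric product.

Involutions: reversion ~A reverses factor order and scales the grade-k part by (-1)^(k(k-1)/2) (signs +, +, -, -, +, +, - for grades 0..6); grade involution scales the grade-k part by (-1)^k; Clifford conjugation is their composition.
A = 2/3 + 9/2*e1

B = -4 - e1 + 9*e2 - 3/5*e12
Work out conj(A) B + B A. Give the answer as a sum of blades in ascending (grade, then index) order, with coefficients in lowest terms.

first term: 11/6 + 52/3*e1 + 87/10*e2 - 409/10*e12
second term: -43/6 - 56/3*e1 + 87/10*e2 - 409/10*e12
Answer: -16/3 - 4/3*e1 + 87/5*e2 - 409/5*e12


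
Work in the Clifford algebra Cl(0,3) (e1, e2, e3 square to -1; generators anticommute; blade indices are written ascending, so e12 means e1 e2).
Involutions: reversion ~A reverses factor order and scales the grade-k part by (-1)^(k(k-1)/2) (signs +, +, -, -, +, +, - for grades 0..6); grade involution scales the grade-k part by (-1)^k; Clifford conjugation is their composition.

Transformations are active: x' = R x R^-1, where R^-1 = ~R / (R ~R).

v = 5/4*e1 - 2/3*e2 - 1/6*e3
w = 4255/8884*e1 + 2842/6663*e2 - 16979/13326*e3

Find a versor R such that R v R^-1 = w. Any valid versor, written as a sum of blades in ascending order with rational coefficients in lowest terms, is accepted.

Equal squares first: v^2 = w^2 = -293/144. Then v + w = 3840/2221*e1 - 1600/6663*e2 - 3200/2221*e3 is a versor taking v to w, provided it is invertible.
Answer: 3840/2221*e1 - 1600/6663*e2 - 3200/2221*e3


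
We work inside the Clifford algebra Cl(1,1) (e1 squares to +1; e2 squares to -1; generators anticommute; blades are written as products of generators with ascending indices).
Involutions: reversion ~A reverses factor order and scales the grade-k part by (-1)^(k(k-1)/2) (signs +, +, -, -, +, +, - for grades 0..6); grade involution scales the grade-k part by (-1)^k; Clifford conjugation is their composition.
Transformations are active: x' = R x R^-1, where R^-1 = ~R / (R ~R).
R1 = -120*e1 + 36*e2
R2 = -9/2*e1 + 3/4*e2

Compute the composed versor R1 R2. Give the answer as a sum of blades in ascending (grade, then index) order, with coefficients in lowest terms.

Distribute over the terms of R1 (each basis-blade product reordered to ascending indices, repeated generators contracted through their squares):
(-120*e1) R2 = 540 - 90*e1 e2
(36*e2) R2 = -27 + 162*e1 e2
Summing the partial products and collecting blades:
Answer: 513 + 72*e1 e2


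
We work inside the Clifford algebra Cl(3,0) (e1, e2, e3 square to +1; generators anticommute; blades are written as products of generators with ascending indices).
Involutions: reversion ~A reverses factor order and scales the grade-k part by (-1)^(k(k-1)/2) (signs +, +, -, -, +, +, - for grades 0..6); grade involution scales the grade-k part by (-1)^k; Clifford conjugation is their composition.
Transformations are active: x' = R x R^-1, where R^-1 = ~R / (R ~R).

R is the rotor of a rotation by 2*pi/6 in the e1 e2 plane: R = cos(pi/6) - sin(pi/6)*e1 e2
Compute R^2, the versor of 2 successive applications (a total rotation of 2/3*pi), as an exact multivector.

The rotor phase is half the rotation angle and phases add under composition, so 2 steps in the e1 e2 plane accumulate phase 2*(pi/6) = pi/3: R^2 = cos(pi/3) - sin(pi/3)*e1 e2.
cos(pi/3) = 1/2 and sin(pi/3) = sqrt(3)/2, so R^2 = 1/2 - sqrt(3)/2*e1 e2. The net rotation is 2/3*pi; the rotor keeps the half-angle phase exactly.
Answer: 1/2 - sqrt(3)/2*e1 e2


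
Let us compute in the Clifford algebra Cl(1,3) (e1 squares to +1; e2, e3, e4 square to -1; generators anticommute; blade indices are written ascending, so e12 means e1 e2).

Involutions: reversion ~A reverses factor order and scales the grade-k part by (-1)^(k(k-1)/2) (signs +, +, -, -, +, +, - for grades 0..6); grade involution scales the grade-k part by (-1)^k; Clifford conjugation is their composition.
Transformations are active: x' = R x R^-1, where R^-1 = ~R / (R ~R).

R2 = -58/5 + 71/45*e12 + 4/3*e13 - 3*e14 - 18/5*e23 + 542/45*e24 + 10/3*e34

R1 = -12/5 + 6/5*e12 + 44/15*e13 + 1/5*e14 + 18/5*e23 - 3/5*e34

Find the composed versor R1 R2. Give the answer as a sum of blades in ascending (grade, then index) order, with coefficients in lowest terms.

Distribute over the terms of R1 (each basis-blade product reordered to ascending indices, repeated generators contracted through their squares):
(-12/5) R2 = 696/25 - 284/75*e12 - 16/5*e13 + 36/5*e14 + 216/25*e23 - 2168/75*e24 - 8*e34
(6/5*e12) R2 = 142/75 - 348/25*e12 + 108/25*e13 - 1084/75*e14 - 8/5*e23 + 18/5*e24 + 4*e1234
(44/15*e13) R2 = 176/45 - 264/25*e12 - 2552/75*e13 - 88/9*e14 + 3124/675*e23 + 44/5*e34 - 23848/675*e1234
(1/5*e14) R2 = -3/5 + 542/225*e12 + 2/3*e13 - 58/25*e14 + 71/225*e24 + 4/15*e34 - 18/25*e1234
(18/5*e23) R2 = 324/25 - 24/5*e12 + 142/25*e13 - 1044/25*e23 - 12*e24 + 1084/25*e34 - 54/5*e1234
(-3/5*e34) R2 = 2 - 9/5*e13 - 4/5*e14 + 542/75*e23 + 54/25*e24 + 174/25*e34 - 71/75*e1234
Summing the partial products and collecting blades:
Answer: 10801/225 - 6898/225*e12 - 709/25*e13 - 4534/225*e14 - 15434/675*e23 - 7837/225*e24 + 3854/75*e34 - 29563/675*e1234


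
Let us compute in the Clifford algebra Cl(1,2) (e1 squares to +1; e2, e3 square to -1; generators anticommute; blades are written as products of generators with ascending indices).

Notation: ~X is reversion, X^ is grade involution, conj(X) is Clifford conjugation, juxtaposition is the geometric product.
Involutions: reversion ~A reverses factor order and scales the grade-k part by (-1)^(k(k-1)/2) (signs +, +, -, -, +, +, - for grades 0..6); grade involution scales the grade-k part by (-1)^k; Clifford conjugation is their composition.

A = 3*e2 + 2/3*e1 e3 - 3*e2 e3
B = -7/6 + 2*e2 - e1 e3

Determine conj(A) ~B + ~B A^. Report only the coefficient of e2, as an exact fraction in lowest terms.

first term: 16/3 + 7/2*e2 + 6*e3 - 3*e1 e2 + 7/9*e1 e3 - 7/2*e2 e3 + 13/3*e1 e2 e3
second term: 20/3 + 7/2*e2 + 6*e3 - 3*e1 e2 - 7/9*e1 e3 + 7/2*e2 e3 + 5/3*e1 e2 e3
Answer: 7


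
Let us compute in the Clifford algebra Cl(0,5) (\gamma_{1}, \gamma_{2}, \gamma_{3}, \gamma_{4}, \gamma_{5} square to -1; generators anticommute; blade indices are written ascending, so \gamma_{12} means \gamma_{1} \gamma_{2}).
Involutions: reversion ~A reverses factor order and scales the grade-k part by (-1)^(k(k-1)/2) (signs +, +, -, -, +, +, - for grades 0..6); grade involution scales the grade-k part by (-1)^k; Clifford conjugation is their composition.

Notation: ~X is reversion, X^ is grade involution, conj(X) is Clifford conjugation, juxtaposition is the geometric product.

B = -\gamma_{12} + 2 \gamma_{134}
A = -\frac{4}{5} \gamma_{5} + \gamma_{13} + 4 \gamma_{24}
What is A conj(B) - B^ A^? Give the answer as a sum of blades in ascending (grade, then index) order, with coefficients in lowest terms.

first term: -2 \gamma_{4} + 4 \gamma_{14} - \gamma_{23} + 8 \gamma_{123} - \frac{4}{5} \gamma_{125} + \frac{8}{5} \gamma_{1345}
second term: 2 \gamma_{4} + 4 \gamma_{14} - \gamma_{23} + 8 \gamma_{123} - \frac{4}{5} \gamma_{125} - \frac{8}{5} \gamma_{1345}
Answer: -4 \gamma_{4} + \frac{16}{5} \gamma_{1345}


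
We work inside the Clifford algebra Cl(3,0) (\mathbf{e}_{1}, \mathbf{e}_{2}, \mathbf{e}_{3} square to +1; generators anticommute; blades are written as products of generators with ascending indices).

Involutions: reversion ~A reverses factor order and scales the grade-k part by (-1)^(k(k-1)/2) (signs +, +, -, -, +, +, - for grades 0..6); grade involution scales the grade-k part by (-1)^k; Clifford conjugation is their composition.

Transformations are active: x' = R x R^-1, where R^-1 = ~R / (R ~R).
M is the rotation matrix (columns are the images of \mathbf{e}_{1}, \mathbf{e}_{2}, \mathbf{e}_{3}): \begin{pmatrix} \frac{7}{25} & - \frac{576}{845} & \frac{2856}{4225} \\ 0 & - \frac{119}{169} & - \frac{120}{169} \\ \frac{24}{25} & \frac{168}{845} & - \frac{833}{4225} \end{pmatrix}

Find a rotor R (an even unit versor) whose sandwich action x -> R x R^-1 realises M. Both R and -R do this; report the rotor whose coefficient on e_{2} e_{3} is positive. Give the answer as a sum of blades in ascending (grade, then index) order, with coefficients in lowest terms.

Method: write R = a + b12*e_{1} e_{2} + b13*e_{1} e_{3} + b23*e_{2} e_{3} with a^2 + b12^2 + b13^2 + b23^2 = 1 (so R^-1 = ~R). Expanding the columns R e_j ~R gives tr M = 4a^2 - 1 and, from the antisymmetric part, M21 - M12 = -4a*b12, M13 - M31 = 4a*b13, M32 - M23 = -4a*b23.
Here tr M = -\frac{105}{169}, so a^2 = (1 + tr M)/4 = \frac{16}{169} and a = ±\frac{4}{13}. Taking a = \frac{4}{13}: M21 - M12 = \frac{576}{845}, M13 - M31 = -\frac{48}{169}, M32 - M23 = \frac{768}{845}, giving b12 = -\frac{36}{65}, b13 = -\frac{3}{13}, b23 = -\frac{48}{65}, i.e. R = \frac{4}{13} - \frac{36}{65} e_{1} e_{2} - \frac{3}{13} e_{1} e_{3} - \frac{48}{65} e_{2} e_{3}.
Its e_{2} e_{3} coefficient is negative, so report the other preimage -R.
Answer: -\frac{4}{13} + \frac{36}{65} e_{1} e_{2} + \frac{3}{13} e_{1} e_{3} + \frac{48}{65} e_{2} e_{3}. Note: both R and -R realise this M (trace -\frac{105}{169}); the covering map identifies them, and the e_{2} e_{3}-coefficient sign is the tie-breaker.


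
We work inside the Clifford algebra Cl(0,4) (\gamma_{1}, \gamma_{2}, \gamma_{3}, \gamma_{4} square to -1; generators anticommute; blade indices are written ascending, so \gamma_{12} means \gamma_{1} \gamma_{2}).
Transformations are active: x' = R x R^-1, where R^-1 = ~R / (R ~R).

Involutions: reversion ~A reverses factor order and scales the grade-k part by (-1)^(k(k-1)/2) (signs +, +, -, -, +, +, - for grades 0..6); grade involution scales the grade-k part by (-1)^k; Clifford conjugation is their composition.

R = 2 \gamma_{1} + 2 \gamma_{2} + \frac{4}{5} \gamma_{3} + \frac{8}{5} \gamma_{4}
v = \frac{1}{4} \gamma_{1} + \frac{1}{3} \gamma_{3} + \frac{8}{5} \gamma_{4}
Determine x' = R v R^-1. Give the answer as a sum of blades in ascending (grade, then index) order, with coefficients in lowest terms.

~R = 2 \gamma_{1} + 2 \gamma_{2} + \frac{4}{5} \gamma_{3} + \frac{8}{5} \gamma_{4}, and R ~R = -\frac{56}{5}, so R^-1 = ~R / (-\frac{56}{5}).
R v = -\frac{499}{150} - \frac{1}{2} \gamma_{12} + \frac{7}{15} \gamma_{13} + \frac{14}{5} \gamma_{14} + \frac{2}{3} \gamma_{23} + \frac{16}{5} \gamma_{24} + \frac{56}{75} \gamma_{34}
Answer: \frac{197}{210} \gamma_{1} + \frac{499}{420} \gamma_{2} + \frac{149}{1050} \gamma_{3} - \frac{341}{525} \gamma_{4}


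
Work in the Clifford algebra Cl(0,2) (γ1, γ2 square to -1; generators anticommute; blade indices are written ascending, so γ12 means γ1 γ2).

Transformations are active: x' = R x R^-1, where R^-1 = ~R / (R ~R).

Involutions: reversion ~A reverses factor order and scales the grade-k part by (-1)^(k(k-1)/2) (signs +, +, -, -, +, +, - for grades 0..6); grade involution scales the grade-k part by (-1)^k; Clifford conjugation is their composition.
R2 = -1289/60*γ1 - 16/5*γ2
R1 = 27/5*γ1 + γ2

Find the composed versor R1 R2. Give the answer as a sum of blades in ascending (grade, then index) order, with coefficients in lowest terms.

Distribute over the terms of R1 (each basis-blade product reordered to ascending indices, repeated generators contracted through their squares):
(27/5*γ1) R2 = 11601/100 - 432/25*γ12
(γ2) R2 = 16/5 + 1289/60*γ12
Summing the partial products and collecting blades:
Answer: 11921/100 + 1261/300*γ12


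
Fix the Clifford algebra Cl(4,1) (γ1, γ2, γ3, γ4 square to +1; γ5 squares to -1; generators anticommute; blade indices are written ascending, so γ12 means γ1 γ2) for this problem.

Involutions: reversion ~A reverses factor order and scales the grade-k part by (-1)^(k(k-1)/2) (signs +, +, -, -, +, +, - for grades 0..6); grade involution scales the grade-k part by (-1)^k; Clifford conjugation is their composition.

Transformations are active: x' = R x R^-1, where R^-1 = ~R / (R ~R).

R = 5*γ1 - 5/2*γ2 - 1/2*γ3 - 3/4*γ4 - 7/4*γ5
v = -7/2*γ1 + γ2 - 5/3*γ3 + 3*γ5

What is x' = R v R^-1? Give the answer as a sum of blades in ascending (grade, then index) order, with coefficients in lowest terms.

~R = 5*γ1 - 5/2*γ2 - 1/2*γ3 - 3/4*γ4 - 7/4*γ5, and R ~R = 29, so R^-1 = ~R / (29).
R v = -167/12 - 15/4*γ12 - 121/12*γ13 - 21/8*γ14 + 71/8*γ15 + 14/3*γ23 + 3/4*γ24 - 23/4*γ25 - 5/4*γ34 - 53/12*γ35 - 9/4*γ45
Answer: -113/87*γ1 + 487/348*γ2 + 249/116*γ3 + 167/232*γ4 - 919/696*γ5


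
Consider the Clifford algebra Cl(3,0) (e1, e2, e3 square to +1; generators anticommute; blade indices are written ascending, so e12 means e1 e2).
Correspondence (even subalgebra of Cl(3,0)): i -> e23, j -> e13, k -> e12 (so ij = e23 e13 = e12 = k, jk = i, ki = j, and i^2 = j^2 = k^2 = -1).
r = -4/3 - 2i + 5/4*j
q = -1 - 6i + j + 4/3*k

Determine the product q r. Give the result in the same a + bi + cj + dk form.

In blades: q = -1 + 4/3*e12 + e13 - 6*e23, r = -4/3 + 5/4*e13 - 2*e23.
Distribute q over r term by term (generator squares from the signature, products reordered to ascending indices): (-1)*r = 4/3 - 5/4*e13 + 2*e23; (4/3*e12)*r = -16/9*e12 - 8/3*e13 - 5/3*e23; (e13)*r = -5/4 + 2*e12 - 4/3*e13; (-6*e23)*r = -12 - 15/2*e12 + 8*e23.
Sum: -143/12 - 131/18*e12 - 21/4*e13 + 25/3*e23; translating back through the correspondence:
Answer: -143/12 + 25/3*i - 21/4*j - 131/18*k


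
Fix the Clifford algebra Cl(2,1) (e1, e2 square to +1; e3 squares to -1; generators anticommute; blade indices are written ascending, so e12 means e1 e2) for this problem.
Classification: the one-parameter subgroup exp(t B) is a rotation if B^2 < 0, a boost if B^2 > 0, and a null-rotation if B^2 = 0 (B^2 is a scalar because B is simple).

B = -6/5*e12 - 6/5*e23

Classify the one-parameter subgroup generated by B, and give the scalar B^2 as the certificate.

B^2 term by term: the squares give (-6/5)^2*(e12)^2 + (-6/5)^2*(e23)^2 = 36/25*(-1) + 36/25*(+1) = 0 (each basis 2-blade squares to minus the product of its generators' squares); cross terms between blades sharing an index anticommute and cancel. So B^2 = 0.
Answer: null-rotation, certificate B^2 = 0. The scalar 0 is the complete invariant here: its sign names the subgroup type.


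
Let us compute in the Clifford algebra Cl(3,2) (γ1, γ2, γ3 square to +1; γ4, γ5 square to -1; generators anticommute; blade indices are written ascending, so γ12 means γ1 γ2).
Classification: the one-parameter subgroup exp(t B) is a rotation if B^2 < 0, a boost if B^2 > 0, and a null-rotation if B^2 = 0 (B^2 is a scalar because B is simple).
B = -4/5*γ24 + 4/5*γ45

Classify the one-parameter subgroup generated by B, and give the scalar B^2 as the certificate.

B^2 term by term: the squares give (-4/5)^2*(γ24)^2 + (4/5)^2*(γ45)^2 = 16/25*(+1) + 16/25*(-1) = 0 (each basis 2-blade squares to minus the product of its generators' squares); cross terms between blades sharing an index anticommute and cancel. So B^2 = 0.
Answer: null-rotation, certificate B^2 = 0. The invariant at work: B^2 = 0 is unchanged by conjugation, hence its sign classifies the subgroup whatever basis B is written in.


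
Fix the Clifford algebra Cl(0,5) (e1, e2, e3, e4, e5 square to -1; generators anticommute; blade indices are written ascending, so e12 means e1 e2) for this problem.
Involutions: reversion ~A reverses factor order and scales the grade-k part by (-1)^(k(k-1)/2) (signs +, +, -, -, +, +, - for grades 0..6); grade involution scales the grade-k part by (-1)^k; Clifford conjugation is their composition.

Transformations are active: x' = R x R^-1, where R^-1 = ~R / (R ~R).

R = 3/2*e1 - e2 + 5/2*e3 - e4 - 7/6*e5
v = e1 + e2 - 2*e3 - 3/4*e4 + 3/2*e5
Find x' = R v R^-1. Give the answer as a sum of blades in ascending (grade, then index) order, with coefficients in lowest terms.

~R = 3/2*e1 - e2 + 5/2*e3 - e4 - 7/6*e5, and R ~R = -427/36, so R^-1 = ~R / (-427/36).
R v = 11/2 + 5/2*e12 - 11/2*e13 - 1/8*e14 + 41/12*e15 - 1/2*e23 + 7/4*e24 - 1/3*e25 - 31/8*e34 + 17/12*e35 - 19/8*e45
Answer: -1021/427*e1 - 31/427*e2 - 136/427*e3 + 2865/1708*e4 - 51/122*e5


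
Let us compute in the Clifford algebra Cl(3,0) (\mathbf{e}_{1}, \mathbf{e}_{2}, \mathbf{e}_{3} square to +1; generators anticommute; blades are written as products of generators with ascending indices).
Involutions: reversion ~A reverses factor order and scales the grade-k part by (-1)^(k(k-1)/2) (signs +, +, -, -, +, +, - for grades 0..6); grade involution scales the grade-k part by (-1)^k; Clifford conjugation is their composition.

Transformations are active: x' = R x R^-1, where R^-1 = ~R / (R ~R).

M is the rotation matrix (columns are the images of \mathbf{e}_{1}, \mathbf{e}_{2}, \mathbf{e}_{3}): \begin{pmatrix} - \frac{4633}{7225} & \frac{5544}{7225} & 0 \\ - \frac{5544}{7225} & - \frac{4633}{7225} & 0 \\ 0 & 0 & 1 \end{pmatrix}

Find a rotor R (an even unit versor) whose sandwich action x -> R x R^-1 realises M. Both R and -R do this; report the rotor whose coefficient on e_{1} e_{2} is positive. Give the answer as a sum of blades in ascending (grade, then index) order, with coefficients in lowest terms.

Method: write R = a + b12*e_{1} e_{2} + b13*e_{1} e_{3} + b23*e_{2} e_{3} with a^2 + b12^2 + b13^2 + b23^2 = 1 (so R^-1 = ~R). Expanding the columns R e_j ~R gives tr M = 4a^2 - 1 and, from the antisymmetric part, M21 - M12 = -4a*b12, M13 - M31 = 4a*b13, M32 - M23 = -4a*b23.
Here tr M = -\frac{2041}{7225}, so a^2 = (1 + tr M)/4 = \frac{1296}{7225} and a = ±\frac{36}{85}. Taking a = \frac{36}{85}: M21 - M12 = -\frac{11088}{7225}, M13 - M31 = 0, M32 - M23 = 0, giving b12 = \frac{77}{85}, b13 = 0, b23 = 0, i.e. R = \frac{36}{85} + \frac{77}{85} e_{1} e_{2}.
Its e_{1} e_{2} coefficient is already positive.
Answer: \frac{36}{85} + \frac{77}{85} e_{1} e_{2}. Note: both R and -R realise this M (trace -\frac{2041}{7225}); the covering map identifies them, and the e_{1} e_{2}-coefficient sign is the tie-breaker.


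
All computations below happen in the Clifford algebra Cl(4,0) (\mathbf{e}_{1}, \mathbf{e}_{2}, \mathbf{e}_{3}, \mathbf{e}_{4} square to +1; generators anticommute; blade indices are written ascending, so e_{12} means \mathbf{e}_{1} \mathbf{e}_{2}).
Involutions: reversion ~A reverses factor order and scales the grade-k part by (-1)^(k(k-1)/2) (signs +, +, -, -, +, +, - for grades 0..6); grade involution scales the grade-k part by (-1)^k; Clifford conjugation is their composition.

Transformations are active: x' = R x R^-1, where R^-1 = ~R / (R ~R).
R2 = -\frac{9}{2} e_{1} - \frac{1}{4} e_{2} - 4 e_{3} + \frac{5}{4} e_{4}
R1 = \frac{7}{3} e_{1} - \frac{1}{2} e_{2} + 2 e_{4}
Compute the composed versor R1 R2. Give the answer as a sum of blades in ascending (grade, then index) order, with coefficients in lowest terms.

Distribute over the terms of R1 (each basis-blade product reordered to ascending indices, repeated generators contracted through their squares):
(\frac{7}{3} e_{1}) R2 = -\frac{21}{2} - \frac{7}{12} e_{12} - \frac{28}{3} e_{13} + \frac{35}{12} e_{14}
(-\frac{1}{2} e_{2}) R2 = \frac{1}{8} - \frac{9}{4} e_{12} + 2 e_{23} - \frac{5}{8} e_{24}
(2 e_{4}) R2 = \frac{5}{2} + 9 e_{14} + \frac{1}{2} e_{24} + 8 e_{34}
Summing the partial products and collecting blades:
Answer: -\frac{63}{8} - \frac{17}{6} e_{12} - \frac{28}{3} e_{13} + \frac{143}{12} e_{14} + 2 e_{23} - \frac{1}{8} e_{24} + 8 e_{34}


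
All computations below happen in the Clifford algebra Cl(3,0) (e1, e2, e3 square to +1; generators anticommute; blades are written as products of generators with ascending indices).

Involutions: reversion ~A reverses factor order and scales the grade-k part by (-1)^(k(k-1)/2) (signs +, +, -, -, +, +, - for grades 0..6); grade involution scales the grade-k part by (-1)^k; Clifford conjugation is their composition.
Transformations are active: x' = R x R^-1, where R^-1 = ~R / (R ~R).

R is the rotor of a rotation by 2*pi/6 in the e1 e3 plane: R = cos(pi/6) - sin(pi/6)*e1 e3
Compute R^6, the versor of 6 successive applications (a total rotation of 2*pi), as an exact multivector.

The rotor phase is half the rotation angle and phases add under composition, so 6 steps in the e1 e3 plane accumulate phase 6*(pi/6) = pi: R^6 = cos(pi) - sin(pi)*e1 e3.
cos(pi) = -1 and sin(pi) = 0, so R^6 = -1. The total rotation 2*pi is 1 full turn, so every vector returns to itself, yet the rotor is -1, on the OTHER sheet of the double cover (an odd number of 2*pi turns).
Answer: -1


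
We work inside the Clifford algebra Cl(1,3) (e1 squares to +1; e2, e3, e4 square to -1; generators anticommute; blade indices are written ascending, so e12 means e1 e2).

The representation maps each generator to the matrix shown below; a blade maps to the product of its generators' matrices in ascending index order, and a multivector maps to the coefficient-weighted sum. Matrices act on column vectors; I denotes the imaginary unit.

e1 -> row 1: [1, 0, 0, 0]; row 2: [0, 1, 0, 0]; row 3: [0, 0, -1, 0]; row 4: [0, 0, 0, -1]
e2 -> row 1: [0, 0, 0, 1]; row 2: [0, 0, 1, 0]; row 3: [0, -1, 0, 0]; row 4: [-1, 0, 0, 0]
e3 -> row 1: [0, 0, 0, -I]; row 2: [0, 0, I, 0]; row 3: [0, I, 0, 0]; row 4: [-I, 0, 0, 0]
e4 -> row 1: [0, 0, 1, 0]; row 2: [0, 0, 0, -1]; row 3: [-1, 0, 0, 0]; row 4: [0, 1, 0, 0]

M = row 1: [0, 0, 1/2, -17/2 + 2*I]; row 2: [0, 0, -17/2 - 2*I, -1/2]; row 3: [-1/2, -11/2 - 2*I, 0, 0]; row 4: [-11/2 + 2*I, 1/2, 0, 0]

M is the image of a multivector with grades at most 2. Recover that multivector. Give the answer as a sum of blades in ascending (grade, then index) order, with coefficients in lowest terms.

Method: the blade images are trace-orthogonal — tr(rho(e_A) rho(e_B)^-1) = 4 if A = B and 0 otherwise — and rho(e_A)^-1 = (e_A)^2 * rho(e_A) with (e_A)^2 = +1 or -1, so the coefficient of e_A in the preimage is (e_A)^2 * tr(M rho(e_A))/4.
Nonzero projections over blades of grade <= 2: e2: (e2)^2 = -1, tr(M rho(e2)) = 6, coefficient -3/2; e3: (e3)^2 = -1, tr(M rho(e3)) = 8, coefficient -2; e4: (e4)^2 = -1, tr(M rho(e4)) = -2, coefficient 1/2; e12: (e12)^2 = +1, tr(M rho(e12)) = -28, coefficient -7. Every other blade of grade <= 2 projects to 0.
Answer: -3/2*e2 - 2*e3 + 1/2*e4 - 7*e12
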